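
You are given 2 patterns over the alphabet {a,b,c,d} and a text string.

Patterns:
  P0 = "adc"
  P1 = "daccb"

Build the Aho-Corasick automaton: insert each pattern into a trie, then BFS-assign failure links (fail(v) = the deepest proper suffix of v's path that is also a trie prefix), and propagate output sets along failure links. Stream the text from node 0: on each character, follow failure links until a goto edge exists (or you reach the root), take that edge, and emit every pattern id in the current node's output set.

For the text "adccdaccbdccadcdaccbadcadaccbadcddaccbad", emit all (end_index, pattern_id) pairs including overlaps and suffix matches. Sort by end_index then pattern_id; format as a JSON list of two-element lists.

Construct AC machine:
Trie nodes:
  n0 'ε': a→1 d→4
  n1 'a': d→2
  n2 'ad': c→3
  n3 'adc': ·  [P0 ends]
  n4 'd': a→5
  n5 'da': c→6
  n6 'dac': c→7
  n7 'dacc': b→8
  n8 'daccb': ·  [P1 ends]

BFS fail/out derivation:
  n1('a'): parent n0 fail=0; on 'a' 0 → fail=0;  out ∅∪∅=∅
  n4('d'): parent n0 fail=0; on 'd' 0 → fail=0;  out ∅∪∅=∅
  n2('ad'): parent n1 fail=0; on 'd' 0 → fail=4;  out ∅∪∅=∅
  n5('da'): parent n4 fail=0; on 'a' 0 → fail=1;  out ∅∪∅=∅
  n3('adc'): parent n2 fail=4; on 'c' 4→0 → fail=0;  out {0}∪∅={0}
  n6('dac'): parent n5 fail=1; on 'c' 1→0 → fail=0;  out ∅∪∅=∅
  n7('dacc'): parent n6 fail=0; on 'c' 0 → fail=0;  out ∅∪∅=∅
  n8('daccb'): parent n7 fail=0; on 'b' 0 → fail=0;  out {1}∪∅={1}

Text stream:
[0] read 'a'  n0⇒n1
[1] read 'd'  n1⇒n2
[2] read 'c'  n2⇒n3  emit P0@[0:2]
[3] read 'c'  n3⇒n0 (fail-walked)
[4] read 'd'  n0⇒n4
[5] read 'a'  n4⇒n5
[6] read 'c'  n5⇒n6
[7] read 'c'  n6⇒n7
[8] read 'b'  n7⇒n8  emit P1@[4:8]
[9] read 'd'  n8⇒n4 (fail-walked)
[10] read 'c'  n4⇒n0 (fail-walked)
[11] read 'c'  n0⇒n0
[12] read 'a'  n0⇒n1
[13] read 'd'  n1⇒n2
[14] read 'c'  n2⇒n3  emit P0@[12:14]
[15] read 'd'  n3⇒n4 (fail-walked)
[16] read 'a'  n4⇒n5
[17] read 'c'  n5⇒n6
[18] read 'c'  n6⇒n7
[19] read 'b'  n7⇒n8  emit P1@[15:19]
[20] read 'a'  n8⇒n1 (fail-walked)
[21] read 'd'  n1⇒n2
[22] read 'c'  n2⇒n3  emit P0@[20:22]
[23] read 'a'  n3⇒n1 (fail-walked)
[24] read 'd'  n1⇒n2
[25] read 'a'  n2⇒n5 (fail-walked)
[26] read 'c'  n5⇒n6
[27] read 'c'  n6⇒n7
[28] read 'b'  n7⇒n8  emit P1@[24:28]
[29] read 'a'  n8⇒n1 (fail-walked)
[30] read 'd'  n1⇒n2
[31] read 'c'  n2⇒n3  emit P0@[29:31]
[32] read 'd'  n3⇒n4 (fail-walked)
[33] read 'd'  n4⇒n4 (fail-walked)
[34] read 'a'  n4⇒n5
[35] read 'c'  n5⇒n6
[36] read 'c'  n6⇒n7
[37] read 'b'  n7⇒n8  emit P1@[33:37]
[38] read 'a'  n8⇒n1 (fail-walked)
[39] read 'd'  n1⇒n2

Matches: [[2,0],[8,1],[14,0],[19,1],[22,0],[28,1],[31,0],[37,1]]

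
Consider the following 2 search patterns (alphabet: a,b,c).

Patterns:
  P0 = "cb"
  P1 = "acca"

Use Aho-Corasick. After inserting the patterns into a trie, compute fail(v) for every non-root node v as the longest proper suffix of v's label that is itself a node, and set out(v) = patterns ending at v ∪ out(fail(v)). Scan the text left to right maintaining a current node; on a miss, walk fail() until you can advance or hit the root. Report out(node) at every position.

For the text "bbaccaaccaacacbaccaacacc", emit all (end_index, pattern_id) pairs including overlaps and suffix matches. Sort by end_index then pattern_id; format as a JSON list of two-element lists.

Build automaton:
Trie (insert patterns):
  n0 'ε': a→3 c→1
  n1 'c': b→2
  n2 'cb': ·  ←P0
  n3 'a': c→4
  n4 'ac': c→5
  n5 'acc': a→6
  n6 'acca': ·  ←P1

BFS fail/out derivation:
  fail(1) 'c': from fail(0)=0 chase 'c': 0 ⇒ 0;  out=∅∪out(0)=∅
  fail(3) 'a': from fail(0)=0 chase 'a': 0 ⇒ 0;  out=∅∪out(0)=∅
  fail(2) 'cb': from fail(1)=0 chase 'b': 0 ⇒ 0;  out={0}∪out(0)={0}
  fail(4) 'ac': from fail(3)=0 chase 'c': 0 ⇒ 1;  out=∅∪out(1)=∅
  fail(5) 'acc': from fail(4)=1 chase 'c': 1→0 ⇒ 1;  out=∅∪out(1)=∅
  fail(6) 'acca': from fail(5)=1 chase 'a': 1→0 ⇒ 3;  out={1}∪out(3)={1}

Scan:
pos 0 'b': at 0
pos 1 'b': at 0
pos 2 'a': at 3
pos 3 'c': at 4
pos 4 'c': at 5
pos 5 'a': at 6  emit P1@[2:5]
pos 6 'a': at 3 (via fail)
pos 7 'c': at 4
pos 8 'c': at 5
pos 9 'a': at 6  emit P1@[6:9]
pos 10 'a': at 3 (via fail)
pos 11 'c': at 4
pos 12 'a': at 3 (via fail)
pos 13 'c': at 4
pos 14 'b': at 2 (via fail)  emit P0@[13:14]
pos 15 'a': at 3 (via fail)
pos 16 'c': at 4
pos 17 'c': at 5
pos 18 'a': at 6  emit P1@[15:18]
pos 19 'a': at 3 (via fail)
pos 20 'c': at 4
pos 21 'a': at 3 (via fail)
pos 22 'c': at 4
pos 23 'c': at 5

Result: [[5,1],[9,1],[14,0],[18,1]]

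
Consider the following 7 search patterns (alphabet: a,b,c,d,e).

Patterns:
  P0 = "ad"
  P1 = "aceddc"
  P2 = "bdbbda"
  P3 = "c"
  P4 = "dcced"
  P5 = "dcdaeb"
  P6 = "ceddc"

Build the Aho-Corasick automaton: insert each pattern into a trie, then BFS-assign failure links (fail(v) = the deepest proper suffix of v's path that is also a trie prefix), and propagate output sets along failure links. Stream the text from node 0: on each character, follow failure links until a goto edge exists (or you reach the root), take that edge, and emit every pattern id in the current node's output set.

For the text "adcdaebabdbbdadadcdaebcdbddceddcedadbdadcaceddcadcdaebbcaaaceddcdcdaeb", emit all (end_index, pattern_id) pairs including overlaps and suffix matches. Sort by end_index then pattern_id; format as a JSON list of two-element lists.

Build:
Trie nodes:
  n0 'ε': a→1 b→8 c→14 d→15
  n1 'a': c→3 d→2
  n2 'ad': ·  [P0 ends]
  n3 'ac': e→4
  n4 'ace': d→5
  n5 'aced': d→6
  n6 'acedd': c→7
  n7 'aceddc': ·  [P1 ends]
  n8 'b': d→9
  n9 'bd': b→10
  n10 'bdb': b→11
  n11 'bdbb': d→12
  n12 'bdbbd': a→13
  n13 'bdbbda': ·  [P2 ends]
  n14 'c': e→24  [P3 ends]
  n15 'd': c→16
  n16 'dc': c→17 d→20
  n17 'dcc': e→18
  n18 'dcce': d→19
  n19 'dcced': ·  [P4 ends]
  n20 'dcd': a→21
  n21 'dcda': e→22
  n22 'dcdae': b→23
  n23 'dcdaeb': ·  [P5 ends]
  n24 'ce': d→25
  n25 'ced': d→26
  n26 'cedd': c→27
  n27 'ceddc': ·  [P6 ends]

Failure links (BFS by depth):
  fail(1) 'a': from fail(0)=0 chase 'a': 0 ⇒ 0;  out=∅∪out(0)=∅
  fail(8) 'b': from fail(0)=0 chase 'b': 0 ⇒ 0;  out=∅∪out(0)=∅
  fail(14) 'c': from fail(0)=0 chase 'c': 0 ⇒ 0;  out={3}∪out(0)={3}
  fail(15) 'd': from fail(0)=0 chase 'd': 0 ⇒ 0;  out=∅∪out(0)=∅
  fail(2) 'ad': from fail(1)=0 chase 'd': 0 ⇒ 15;  out={0}∪out(15)={0}
  fail(3) 'ac': from fail(1)=0 chase 'c': 0 ⇒ 14;  out=∅∪out(14)={3}
  fail(9) 'bd': from fail(8)=0 chase 'd': 0 ⇒ 15;  out=∅∪out(15)=∅
  fail(16) 'dc': from fail(15)=0 chase 'c': 0 ⇒ 14;  out=∅∪out(14)={3}
  fail(24) 'ce': from fail(14)=0 chase 'e': 0 ⇒ 0;  out=∅∪out(0)=∅
  fail(4) 'ace': from fail(3)=14 chase 'e': 14 ⇒ 24;  out=∅∪out(24)=∅
  fail(10) 'bdb': from fail(9)=15 chase 'b': 15→0 ⇒ 8;  out=∅∪out(8)=∅
  fail(17) 'dcc': from fail(16)=14 chase 'c': 14→0 ⇒ 14;  out=∅∪out(14)={3}
  fail(20) 'dcd': from fail(16)=14 chase 'd': 14→0 ⇒ 15;  out=∅∪out(15)=∅
  fail(25) 'ced': from fail(24)=0 chase 'd': 0 ⇒ 15;  out=∅∪out(15)=∅
  fail(5) 'aced': from fail(4)=24 chase 'd': 24 ⇒ 25;  out=∅∪out(25)=∅
  fail(11) 'bdbb': from fail(10)=8 chase 'b': 8→0 ⇒ 8;  out=∅∪out(8)=∅
  fail(18) 'dcce': from fail(17)=14 chase 'e': 14 ⇒ 24;  out=∅∪out(24)=∅
  fail(21) 'dcda': from fail(20)=15 chase 'a': 15→0 ⇒ 1;  out=∅∪out(1)=∅
  fail(26) 'cedd': from fail(25)=15 chase 'd': 15→0 ⇒ 15;  out=∅∪out(15)=∅
  fail(6) 'acedd': from fail(5)=25 chase 'd': 25 ⇒ 26;  out=∅∪out(26)=∅
  fail(12) 'bdbbd': from fail(11)=8 chase 'd': 8 ⇒ 9;  out=∅∪out(9)=∅
  fail(19) 'dcced': from fail(18)=24 chase 'd': 24 ⇒ 25;  out={4}∪out(25)={4}
  fail(22) 'dcdae': from fail(21)=1 chase 'e': 1→0 ⇒ 0;  out=∅∪out(0)=∅
  fail(27) 'ceddc': from fail(26)=15 chase 'c': 15 ⇒ 16;  out={6}∪out(16)={3,6}
  fail(7) 'aceddc': from fail(6)=26 chase 'c': 26 ⇒ 27;  out={1}∪out(27)={1,3,6}
  fail(13) 'bdbbda': from fail(12)=9 chase 'a': 9→15→0 ⇒ 1;  out={2}∪out(1)={2}
  fail(23) 'dcdaeb': from fail(22)=0 chase 'b': 0 ⇒ 8;  out={5}∪out(8)={5}

Run:
pos 0 'a': at 1
pos 1 'd': at 2  → match P0@[0:1]
pos 2 'c': at 16 (via fail)  → match P3@[2:2]
pos 3 'd': at 20
pos 4 'a': at 21
pos 5 'e': at 22
pos 6 'b': at 23  → match P5@[1:6]
pos 7 'a': at 1 (via fail)
pos 8 'b': at 8 (via fail)
pos 9 'd': at 9
pos 10 'b': at 10
pos 11 'b': at 11
pos 12 'd': at 12
pos 13 'a': at 13  → match P2@[8:13]
pos 14 'd': at 2 (via fail)  → match P0@[13:14]
pos 15 'a': at 1 (via fail)
pos 16 'd': at 2  → match P0@[15:16]
pos 17 'c': at 16 (via fail)  → match P3@[17:17]
pos 18 'd': at 20
pos 19 'a': at 21
pos 20 'e': at 22
pos 21 'b': at 23  → match P5@[16:21]
pos 22 'c': at 14 (via fail)  → match P3@[22:22]
pos 23 'd': at 15 (via fail)
pos 24 'b': at 8 (via fail)
pos 25 'd': at 9
pos 26 'd': at 15 (via fail)
pos 27 'c': at 16  → match P3@[27:27]
pos 28 'e': at 24 (via fail)
pos 29 'd': at 25
pos 30 'd': at 26
pos 31 'c': at 27  → match P3@[31:31],P6@[27:31]
pos 32 'e': at 24 (via fail)
pos 33 'd': at 25
pos 34 'a': at 1 (via fail)
pos 35 'd': at 2  → match P0@[34:35]
pos 36 'b': at 8 (via fail)
pos 37 'd': at 9
pos 38 'a': at 1 (via fail)
pos 39 'd': at 2  → match P0@[38:39]
pos 40 'c': at 16 (via fail)  → match P3@[40:40]
pos 41 'a': at 1 (via fail)
pos 42 'c': at 3  → match P3@[42:42]
pos 43 'e': at 4
pos 44 'd': at 5
pos 45 'd': at 6
pos 46 'c': at 7  → match P1@[41:46],P3@[46:46],P6@[42:46]
pos 47 'a': at 1 (via fail)
pos 48 'd': at 2  → match P0@[47:48]
pos 49 'c': at 16 (via fail)  → match P3@[49:49]
pos 50 'd': at 20
pos 51 'a': at 21
pos 52 'e': at 22
pos 53 'b': at 23  → match P5@[48:53]
pos 54 'b': at 8 (via fail)
pos 55 'c': at 14 (via fail)  → match P3@[55:55]
pos 56 'a': at 1 (via fail)
pos 57 'a': at 1 (via fail)
pos 58 'a': at 1 (via fail)
pos 59 'c': at 3  → match P3@[59:59]
pos 60 'e': at 4
pos 61 'd': at 5
pos 62 'd': at 6
pos 63 'c': at 7  → match P1@[58:63],P3@[63:63],P6@[59:63]
pos 64 'd': at 20 (via fail)
pos 65 'c': at 16 (via fail)  → match P3@[65:65]
pos 66 'd': at 20
pos 67 'a': at 21
pos 68 'e': at 22
pos 69 'b': at 23  → match P5@[64:69]

All matches (sorted): [[1,0],[2,3],[6,5],[13,2],[14,0],[16,0],[17,3],[21,5],[22,3],[27,3],[31,3],[31,6],[35,0],[39,0],[40,3],[42,3],[46,1],[46,3],[46,6],[48,0],[49,3],[53,5],[55,3],[59,3],[63,1],[63,3],[63,6],[65,3],[69,5]]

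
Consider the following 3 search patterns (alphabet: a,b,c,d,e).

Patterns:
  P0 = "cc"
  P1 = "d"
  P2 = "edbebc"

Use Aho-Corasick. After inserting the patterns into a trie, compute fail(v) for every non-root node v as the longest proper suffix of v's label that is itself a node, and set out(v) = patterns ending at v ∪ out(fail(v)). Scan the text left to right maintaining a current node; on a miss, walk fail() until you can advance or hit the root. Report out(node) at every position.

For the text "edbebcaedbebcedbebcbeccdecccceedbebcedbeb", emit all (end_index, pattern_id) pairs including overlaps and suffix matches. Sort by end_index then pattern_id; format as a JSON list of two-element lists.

Construct AC machine:
Trie nodes:
  0='ε' goto c→1 d→3 e→4
  1='c' goto c→2
  2='cc' goto ·  [P0 ends]
  3='d' goto ·  [P1 ends]
  4='e' goto d→5
  5='ed' goto b→6
  6='edb' goto e→7
  7='edbe' goto b→8
  8='edbeb' goto c→9
  9='edbebc' goto ·  [P2 ends]

BFS fail/out derivation:
  n1('c'): parent n0 fail=0; on 'c' 0 → fail=0;  out ∅∪∅=∅
  n3('d'): parent n0 fail=0; on 'd' 0 → fail=0;  out {1}∪∅={1}
  n4('e'): parent n0 fail=0; on 'e' 0 → fail=0;  out ∅∪∅=∅
  n2('cc'): parent n1 fail=0; on 'c' 0 → fail=1;  out {0}∪∅={0}
  n5('ed'): parent n4 fail=0; on 'd' 0 → fail=3;  out ∅∪{1}={1}
  n6('edb'): parent n5 fail=3; on 'b' 3→0 → fail=0;  out ∅∪∅=∅
  n7('edbe'): parent n6 fail=0; on 'e' 0 → fail=4;  out ∅∪∅=∅
  n8('edbeb'): parent n7 fail=4; on 'b' 4→0 → fail=0;  out ∅∪∅=∅
  n9('edbebc'): parent n8 fail=0; on 'c' 0 → fail=1;  out {2}∪∅={2}

Scan:
pos 0 'e': at 4
pos 1 'd': at 5  ** P1@[1:1]
pos 2 'b': at 6
pos 3 'e': at 7
pos 4 'b': at 8
pos 5 'c': at 9  ** P2@[0:5]
pos 6 'a': at 0 ·f
pos 7 'e': at 4
pos 8 'd': at 5  ** P1@[8:8]
pos 9 'b': at 6
pos 10 'e': at 7
pos 11 'b': at 8
pos 12 'c': at 9  ** P2@[7:12]
pos 13 'e': at 4 ·f
pos 14 'd': at 5  ** P1@[14:14]
pos 15 'b': at 6
pos 16 'e': at 7
pos 17 'b': at 8
pos 18 'c': at 9  ** P2@[13:18]
pos 19 'b': at 0 ·f
pos 20 'e': at 4
pos 21 'c': at 1 ·f
pos 22 'c': at 2  ** P0@[21:22]
pos 23 'd': at 3 ·f  ** P1@[23:23]
pos 24 'e': at 4 ·f
pos 25 'c': at 1 ·f
pos 26 'c': at 2  ** P0@[25:26]
pos 27 'c': at 2 ·f  ** P0@[26:27]
pos 28 'c': at 2 ·f  ** P0@[27:28]
pos 29 'e': at 4 ·f
pos 30 'e': at 4 ·f
pos 31 'd': at 5  ** P1@[31:31]
pos 32 'b': at 6
pos 33 'e': at 7
pos 34 'b': at 8
pos 35 'c': at 9  ** P2@[30:35]
pos 36 'e': at 4 ·f
pos 37 'd': at 5  ** P1@[37:37]
pos 38 'b': at 6
pos 39 'e': at 7
pos 40 'b': at 8

All matches (sorted): [[1,1],[5,2],[8,1],[12,2],[14,1],[18,2],[22,0],[23,1],[26,0],[27,0],[28,0],[31,1],[35,2],[37,1]]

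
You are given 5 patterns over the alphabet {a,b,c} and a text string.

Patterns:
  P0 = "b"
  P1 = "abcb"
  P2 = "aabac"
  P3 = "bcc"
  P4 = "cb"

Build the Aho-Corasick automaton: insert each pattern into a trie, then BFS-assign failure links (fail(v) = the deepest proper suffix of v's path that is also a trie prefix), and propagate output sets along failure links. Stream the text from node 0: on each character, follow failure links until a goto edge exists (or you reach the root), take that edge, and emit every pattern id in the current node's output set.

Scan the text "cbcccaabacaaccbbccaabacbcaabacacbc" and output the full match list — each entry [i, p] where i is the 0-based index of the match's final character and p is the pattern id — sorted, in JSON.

Build automaton:
Trie nodes:
  0='ε' goto a→2 b→1 c→12
  1='b' goto c→10  [P0 ends]
  2='a' goto a→6 b→3
  3='ab' goto c→4
  4='abc' goto b→5
  5='abcb' goto ·  [P1 ends]
  6='aa' goto b→7
  7='aab' goto a→8
  8='aaba' goto c→9
  9='aabac' goto ·  [P2 ends]
  10='bc' goto c→11
  11='bcc' goto ·  [P3 ends]
  12='c' goto b→13
  13='cb' goto ·  [P4 ends]

Failure links (BFS by depth):
  fail(1) 'b': from fail(0)=0 chase 'b': 0 ⇒ 0;  out={0}∪out(0)={0}
  fail(2) 'a': from fail(0)=0 chase 'a': 0 ⇒ 0;  out=∅∪out(0)=∅
  fail(12) 'c': from fail(0)=0 chase 'c': 0 ⇒ 0;  out=∅∪out(0)=∅
  fail(3) 'ab': from fail(2)=0 chase 'b': 0 ⇒ 1;  out=∅∪out(1)={0}
  fail(6) 'aa': from fail(2)=0 chase 'a': 0 ⇒ 2;  out=∅∪out(2)=∅
  fail(10) 'bc': from fail(1)=0 chase 'c': 0 ⇒ 12;  out=∅∪out(12)=∅
  fail(13) 'cb': from fail(12)=0 chase 'b': 0 ⇒ 1;  out={4}∪out(1)={0,4}
  fail(4) 'abc': from fail(3)=1 chase 'c': 1 ⇒ 10;  out=∅∪out(10)=∅
  fail(7) 'aab': from fail(6)=2 chase 'b': 2 ⇒ 3;  out=∅∪out(3)={0}
  fail(11) 'bcc': from fail(10)=12 chase 'c': 12→0 ⇒ 12;  out={3}∪out(12)={3}
  fail(5) 'abcb': from fail(4)=10 chase 'b': 10→12 ⇒ 13;  out={1}∪out(13)={0,1,4}
  fail(8) 'aaba': from fail(7)=3 chase 'a': 3→1→0 ⇒ 2;  out=∅∪out(2)=∅
  fail(9) 'aabac': from fail(8)=2 chase 'c': 2→0 ⇒ 12;  out={2}∪out(12)={2}

Run:
i=0 'c': node 0→12
i=1 'b': node 12→13  → match P0@[1:1],P4@[0:1]
i=2 'c': node 13→10 ·f
i=3 'c': node 10→11  → match P3@[1:3]
i=4 'c': node 11→12 ·f
i=5 'a': node 12→2 ·f
i=6 'a': node 2→6
i=7 'b': node 6→7  → match P0@[7:7]
i=8 'a': node 7→8
i=9 'c': node 8→9  → match P2@[5:9]
i=10 'a': node 9→2 ·f
i=11 'a': node 2→6
i=12 'c': node 6→12 ·f
i=13 'c': node 12→12 ·f
i=14 'b': node 12→13  → match P0@[14:14],P4@[13:14]
i=15 'b': node 13→1 ·f  → match P0@[15:15]
i=16 'c': node 1→10
i=17 'c': node 10→11  → match P3@[15:17]
i=18 'a': node 11→2 ·f
i=19 'a': node 2→6
i=20 'b': node 6→7  → match P0@[20:20]
i=21 'a': node 7→8
i=22 'c': node 8→9  → match P2@[18:22]
i=23 'b': node 9→13 ·f  → match P0@[23:23],P4@[22:23]
i=24 'c': node 13→10 ·f
i=25 'a': node 10→2 ·f
i=26 'a': node 2→6
i=27 'b': node 6→7  → match P0@[27:27]
i=28 'a': node 7→8
i=29 'c': node 8→9  → match P2@[25:29]
i=30 'a': node 9→2 ·f
i=31 'c': node 2→12 ·f
i=32 'b': node 12→13  → match P0@[32:32],P4@[31:32]
i=33 'c': node 13→10 ·f

All matches (sorted): [[1,0],[1,4],[3,3],[7,0],[9,2],[14,0],[14,4],[15,0],[17,3],[20,0],[22,2],[23,0],[23,4],[27,0],[29,2],[32,0],[32,4]]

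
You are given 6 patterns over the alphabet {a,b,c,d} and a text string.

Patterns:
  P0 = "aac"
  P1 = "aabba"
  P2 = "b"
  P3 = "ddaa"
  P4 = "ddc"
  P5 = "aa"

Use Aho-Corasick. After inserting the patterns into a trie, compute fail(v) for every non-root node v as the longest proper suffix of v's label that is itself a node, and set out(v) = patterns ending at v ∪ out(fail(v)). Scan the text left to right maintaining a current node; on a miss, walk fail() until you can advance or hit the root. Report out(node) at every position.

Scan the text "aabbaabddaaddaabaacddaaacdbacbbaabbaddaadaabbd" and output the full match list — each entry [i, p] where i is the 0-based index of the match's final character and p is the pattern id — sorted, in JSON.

Build automaton:
Trie (insert patterns):
  0='ε' goto a→1 b→7 d→8
  1='a' goto a→2
  2='aa' goto b→4 c→3  ←P5
  3='aac' goto ·  ←P0
  4='aab' goto b→5
  5='aabb' goto a→6
  6='aabba' goto ·  ←P1
  7='b' goto ·  ←P2
  8='d' goto d→9
  9='dd' goto a→10 c→12
  10='dda' goto a→11
  11='ddaa' goto ·  ←P3
  12='ddc' goto ·  ←P4

Failure links (BFS by depth):
  n1('a'): parent n0 fail=0; on 'a' 0 → fail=0;  out ∅∪∅=∅
  n7('b'): parent n0 fail=0; on 'b' 0 → fail=0;  out {2}∪∅={2}
  n8('d'): parent n0 fail=0; on 'd' 0 → fail=0;  out ∅∪∅=∅
  n2('aa'): parent n1 fail=0; on 'a' 0 → fail=1;  out {5}∪∅={5}
  n9('dd'): parent n8 fail=0; on 'd' 0 → fail=8;  out ∅∪∅=∅
  n3('aac'): parent n2 fail=1; on 'c' 1→0 → fail=0;  out {0}∪∅={0}
  n4('aab'): parent n2 fail=1; on 'b' 1→0 → fail=7;  out ∅∪{2}={2}
  n10('dda'): parent n9 fail=8; on 'a' 8→0 → fail=1;  out ∅∪∅=∅
  n12('ddc'): parent n9 fail=8; on 'c' 8→0 → fail=0;  out {4}∪∅={4}
  n5('aabb'): parent n4 fail=7; on 'b' 7→0 → fail=7;  out ∅∪{2}={2}
  n11('ddaa'): parent n10 fail=1; on 'a' 1 → fail=2;  out {3}∪{5}={3,5}
  n6('aabba'): parent n5 fail=7; on 'a' 7→0 → fail=1;  out {1}∪∅={1}

Run:
pos 0 'a': at 1
pos 1 'a': at 2  emit P5@[0:1]
pos 2 'b': at 4  emit P2@[2:2]
pos 3 'b': at 5  emit P2@[3:3]
pos 4 'a': at 6  emit P1@[0:4]
pos 5 'a': at 2 (via fail)  emit P5@[4:5]
pos 6 'b': at 4  emit P2@[6:6]
pos 7 'd': at 8 (via fail)
pos 8 'd': at 9
pos 9 'a': at 10
pos 10 'a': at 11  emit P3@[7:10],P5@[9:10]
pos 11 'd': at 8 (via fail)
pos 12 'd': at 9
pos 13 'a': at 10
pos 14 'a': at 11  emit P3@[11:14],P5@[13:14]
pos 15 'b': at 4 (via fail)  emit P2@[15:15]
pos 16 'a': at 1 (via fail)
pos 17 'a': at 2  emit P5@[16:17]
pos 18 'c': at 3  emit P0@[16:18]
pos 19 'd': at 8 (via fail)
pos 20 'd': at 9
pos 21 'a': at 10
pos 22 'a': at 11  emit P3@[19:22],P5@[21:22]
pos 23 'a': at 2 (via fail)  emit P5@[22:23]
pos 24 'c': at 3  emit P0@[22:24]
pos 25 'd': at 8 (via fail)
pos 26 'b': at 7 (via fail)  emit P2@[26:26]
pos 27 'a': at 1 (via fail)
pos 28 'c': at 0 (via fail)
pos 29 'b': at 7  emit P2@[29:29]
pos 30 'b': at 7 (via fail)  emit P2@[30:30]
pos 31 'a': at 1 (via fail)
pos 32 'a': at 2  emit P5@[31:32]
pos 33 'b': at 4  emit P2@[33:33]
pos 34 'b': at 5  emit P2@[34:34]
pos 35 'a': at 6  emit P1@[31:35]
pos 36 'd': at 8 (via fail)
pos 37 'd': at 9
pos 38 'a': at 10
pos 39 'a': at 11  emit P3@[36:39],P5@[38:39]
pos 40 'd': at 8 (via fail)
pos 41 'a': at 1 (via fail)
pos 42 'a': at 2  emit P5@[41:42]
pos 43 'b': at 4  emit P2@[43:43]
pos 44 'b': at 5  emit P2@[44:44]
pos 45 'd': at 8 (via fail)

Result: [[1,5],[2,2],[3,2],[4,1],[5,5],[6,2],[10,3],[10,5],[14,3],[14,5],[15,2],[17,5],[18,0],[22,3],[22,5],[23,5],[24,0],[26,2],[29,2],[30,2],[32,5],[33,2],[34,2],[35,1],[39,3],[39,5],[42,5],[43,2],[44,2]]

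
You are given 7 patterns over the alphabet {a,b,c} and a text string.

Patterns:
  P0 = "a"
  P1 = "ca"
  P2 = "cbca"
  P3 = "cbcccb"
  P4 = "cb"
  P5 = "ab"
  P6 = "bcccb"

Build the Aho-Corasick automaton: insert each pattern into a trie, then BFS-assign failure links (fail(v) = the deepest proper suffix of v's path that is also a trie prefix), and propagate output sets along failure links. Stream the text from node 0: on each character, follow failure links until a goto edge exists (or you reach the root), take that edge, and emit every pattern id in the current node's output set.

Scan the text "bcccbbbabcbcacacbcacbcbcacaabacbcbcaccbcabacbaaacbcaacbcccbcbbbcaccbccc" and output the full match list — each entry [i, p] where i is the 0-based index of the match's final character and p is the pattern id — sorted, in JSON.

Build:
Trie nodes:
  n0 'ε': a→1 b→11 c→2
  n1 'a': b→10  [P0 ends]
  n2 'c': a→3 b→4
  n3 'ca': ·  [P1 ends]
  n4 'cb': c→5  [P4 ends]
  n5 'cbc': a→6 c→7
  n6 'cbca': ·  [P2 ends]
  n7 'cbcc': c→8
  n8 'cbccc': b→9
  n9 'cbcccb': ·  [P3 ends]
  n10 'ab': ·  [P5 ends]
  n11 'b': c→12
  n12 'bc': c→13
  n13 'bcc': c→14
  n14 'bccc': b→15
  n15 'bcccb': ·  [P6 ends]

BFS fail/out derivation:
  fail(1) 'a': from fail(0)=0 chase 'a': 0 ⇒ 0;  out={0}∪out(0)={0}
  fail(2) 'c': from fail(0)=0 chase 'c': 0 ⇒ 0;  out=∅∪out(0)=∅
  fail(11) 'b': from fail(0)=0 chase 'b': 0 ⇒ 0;  out=∅∪out(0)=∅
  fail(3) 'ca': from fail(2)=0 chase 'a': 0 ⇒ 1;  out={1}∪out(1)={0,1}
  fail(4) 'cb': from fail(2)=0 chase 'b': 0 ⇒ 11;  out={4}∪out(11)={4}
  fail(10) 'ab': from fail(1)=0 chase 'b': 0 ⇒ 11;  out={5}∪out(11)={5}
  fail(12) 'bc': from fail(11)=0 chase 'c': 0 ⇒ 2;  out=∅∪out(2)=∅
  fail(5) 'cbc': from fail(4)=11 chase 'c': 11 ⇒ 12;  out=∅∪out(12)=∅
  fail(13) 'bcc': from fail(12)=2 chase 'c': 2→0 ⇒ 2;  out=∅∪out(2)=∅
  fail(6) 'cbca': from fail(5)=12 chase 'a': 12→2 ⇒ 3;  out={2}∪out(3)={0,1,2}
  fail(7) 'cbcc': from fail(5)=12 chase 'c': 12 ⇒ 13;  out=∅∪out(13)=∅
  fail(14) 'bccc': from fail(13)=2 chase 'c': 2→0 ⇒ 2;  out=∅∪out(2)=∅
  fail(8) 'cbccc': from fail(7)=13 chase 'c': 13 ⇒ 14;  out=∅∪out(14)=∅
  fail(15) 'bcccb': from fail(14)=2 chase 'b': 2 ⇒ 4;  out={6}∪out(4)={4,6}
  fail(9) 'cbcccb': from fail(8)=14 chase 'b': 14 ⇒ 15;  out={3}∪out(15)={3,4,6}

Scan:
[0] read 'b'  n0⇒n11
[1] read 'c'  n11⇒n12
[2] read 'c'  n12⇒n13
[3] read 'c'  n13⇒n14
[4] read 'b'  n14⇒n15  emit P4@[3:4],P6@[0:4]
[5] read 'b'  n15⇒n11 (via fail)
[6] read 'b'  n11⇒n11 (via fail)
[7] read 'a'  n11⇒n1 (via fail)  emit P0@[7:7]
[8] read 'b'  n1⇒n10  emit P5@[7:8]
[9] read 'c'  n10⇒n12 (via fail)
[10] read 'b'  n12⇒n4 (via fail)  emit P4@[9:10]
[11] read 'c'  n4⇒n5
[12] read 'a'  n5⇒n6  emit P0@[12:12],P1@[11:12],P2@[9:12]
[13] read 'c'  n6⇒n2 (via fail)
[14] read 'a'  n2⇒n3  emit P0@[14:14],P1@[13:14]
[15] read 'c'  n3⇒n2 (via fail)
[16] read 'b'  n2⇒n4  emit P4@[15:16]
[17] read 'c'  n4⇒n5
[18] read 'a'  n5⇒n6  emit P0@[18:18],P1@[17:18],P2@[15:18]
[19] read 'c'  n6⇒n2 (via fail)
[20] read 'b'  n2⇒n4  emit P4@[19:20]
[21] read 'c'  n4⇒n5
[22] read 'b'  n5⇒n4 (via fail)  emit P4@[21:22]
[23] read 'c'  n4⇒n5
[24] read 'a'  n5⇒n6  emit P0@[24:24],P1@[23:24],P2@[21:24]
[25] read 'c'  n6⇒n2 (via fail)
[26] read 'a'  n2⇒n3  emit P0@[26:26],P1@[25:26]
[27] read 'a'  n3⇒n1 (via fail)  emit P0@[27:27]
[28] read 'b'  n1⇒n10  emit P5@[27:28]
[29] read 'a'  n10⇒n1 (via fail)  emit P0@[29:29]
[30] read 'c'  n1⇒n2 (via fail)
[31] read 'b'  n2⇒n4  emit P4@[30:31]
[32] read 'c'  n4⇒n5
[33] read 'b'  n5⇒n4 (via fail)  emit P4@[32:33]
[34] read 'c'  n4⇒n5
[35] read 'a'  n5⇒n6  emit P0@[35:35],P1@[34:35],P2@[32:35]
[36] read 'c'  n6⇒n2 (via fail)
[37] read 'c'  n2⇒n2 (via fail)
[38] read 'b'  n2⇒n4  emit P4@[37:38]
[39] read 'c'  n4⇒n5
[40] read 'a'  n5⇒n6  emit P0@[40:40],P1@[39:40],P2@[37:40]
[41] read 'b'  n6⇒n10 (via fail)  emit P5@[40:41]
[42] read 'a'  n10⇒n1 (via fail)  emit P0@[42:42]
[43] read 'c'  n1⇒n2 (via fail)
[44] read 'b'  n2⇒n4  emit P4@[43:44]
[45] read 'a'  n4⇒n1 (via fail)  emit P0@[45:45]
[46] read 'a'  n1⇒n1 (via fail)  emit P0@[46:46]
[47] read 'a'  n1⇒n1 (via fail)  emit P0@[47:47]
[48] read 'c'  n1⇒n2 (via fail)
[49] read 'b'  n2⇒n4  emit P4@[48:49]
[50] read 'c'  n4⇒n5
[51] read 'a'  n5⇒n6  emit P0@[51:51],P1@[50:51],P2@[48:51]
[52] read 'a'  n6⇒n1 (via fail)  emit P0@[52:52]
[53] read 'c'  n1⇒n2 (via fail)
[54] read 'b'  n2⇒n4  emit P4@[53:54]
[55] read 'c'  n4⇒n5
[56] read 'c'  n5⇒n7
[57] read 'c'  n7⇒n8
[58] read 'b'  n8⇒n9  emit P3@[53:58],P4@[57:58],P6@[54:58]
[59] read 'c'  n9⇒n5 (via fail)
[60] read 'b'  n5⇒n4 (via fail)  emit P4@[59:60]
[61] read 'b'  n4⇒n11 (via fail)
[62] read 'b'  n11⇒n11 (via fail)
[63] read 'c'  n11⇒n12
[64] read 'a'  n12⇒n3 (via fail)  emit P0@[64:64],P1@[63:64]
[65] read 'c'  n3⇒n2 (via fail)
[66] read 'c'  n2⇒n2 (via fail)
[67] read 'b'  n2⇒n4  emit P4@[66:67]
[68] read 'c'  n4⇒n5
[69] read 'c'  n5⇒n7
[70] read 'c'  n7⇒n8

All matches (sorted): [[4,4],[4,6],[7,0],[8,5],[10,4],[12,0],[12,1],[12,2],[14,0],[14,1],[16,4],[18,0],[18,1],[18,2],[20,4],[22,4],[24,0],[24,1],[24,2],[26,0],[26,1],[27,0],[28,5],[29,0],[31,4],[33,4],[35,0],[35,1],[35,2],[38,4],[40,0],[40,1],[40,2],[41,5],[42,0],[44,4],[45,0],[46,0],[47,0],[49,4],[51,0],[51,1],[51,2],[52,0],[54,4],[58,3],[58,4],[58,6],[60,4],[64,0],[64,1],[67,4]]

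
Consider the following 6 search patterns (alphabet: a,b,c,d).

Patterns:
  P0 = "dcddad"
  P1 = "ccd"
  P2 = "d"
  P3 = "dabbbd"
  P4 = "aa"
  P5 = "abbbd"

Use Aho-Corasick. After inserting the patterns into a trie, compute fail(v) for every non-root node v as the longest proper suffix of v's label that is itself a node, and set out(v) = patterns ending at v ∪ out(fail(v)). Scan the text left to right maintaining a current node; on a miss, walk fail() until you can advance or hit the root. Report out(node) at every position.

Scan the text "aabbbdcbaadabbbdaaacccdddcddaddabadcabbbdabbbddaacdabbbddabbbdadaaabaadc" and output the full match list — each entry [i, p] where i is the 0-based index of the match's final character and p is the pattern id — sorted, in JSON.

Build automaton:
Trie nodes:
  0='ε' goto a→15 c→7 d→1
  1='d' goto a→10 c→2  [P2 ends]
  2='dc' goto d→3
  3='dcd' goto d→4
  4='dcdd' goto a→5
  5='dcdda' goto d→6
  6='dcddad' goto ·  [P0 ends]
  7='c' goto c→8
  8='cc' goto d→9
  9='ccd' goto ·  [P1 ends]
  10='da' goto b→11
  11='dab' goto b→12
  12='dabb' goto b→13
  13='dabbb' goto d→14
  14='dabbbd' goto ·  [P3 ends]
  15='a' goto a→16 b→17
  16='aa' goto ·  [P4 ends]
  17='ab' goto b→18
  18='abb' goto b→19
  19='abbb' goto d→20
  20='abbbd' goto ·  [P5 ends]

Failure links (BFS by depth):
  n1('d'): parent n0 fail=0; on 'd' 0 → fail=0;  out {2}∪∅={2}
  n7('c'): parent n0 fail=0; on 'c' 0 → fail=0;  out ∅∪∅=∅
  n15('a'): parent n0 fail=0; on 'a' 0 → fail=0;  out ∅∪∅=∅
  n2('dc'): parent n1 fail=0; on 'c' 0 → fail=7;  out ∅∪∅=∅
  n8('cc'): parent n7 fail=0; on 'c' 0 → fail=7;  out ∅∪∅=∅
  n10('da'): parent n1 fail=0; on 'a' 0 → fail=15;  out ∅∪∅=∅
  n16('aa'): parent n15 fail=0; on 'a' 0 → fail=15;  out {4}∪∅={4}
  n17('ab'): parent n15 fail=0; on 'b' 0 → fail=0;  out ∅∪∅=∅
  n3('dcd'): parent n2 fail=7; on 'd' 7→0 → fail=1;  out ∅∪{2}={2}
  n9('ccd'): parent n8 fail=7; on 'd' 7→0 → fail=1;  out {1}∪{2}={1,2}
  n11('dab'): parent n10 fail=15; on 'b' 15 → fail=17;  out ∅∪∅=∅
  n18('abb'): parent n17 fail=0; on 'b' 0 → fail=0;  out ∅∪∅=∅
  n4('dcdd'): parent n3 fail=1; on 'd' 1→0 → fail=1;  out ∅∪{2}={2}
  n12('dabb'): parent n11 fail=17; on 'b' 17 → fail=18;  out ∅∪∅=∅
  n19('abbb'): parent n18 fail=0; on 'b' 0 → fail=0;  out ∅∪∅=∅
  n5('dcdda'): parent n4 fail=1; on 'a' 1 → fail=10;  out ∅∪∅=∅
  n13('dabbb'): parent n12 fail=18; on 'b' 18 → fail=19;  out ∅∪∅=∅
  n20('abbbd'): parent n19 fail=0; on 'd' 0 → fail=1;  out {5}∪{2}={2,5}
  n6('dcddad'): parent n5 fail=10; on 'd' 10→15→0 → fail=1;  out {0}∪{2}={0,2}
  n14('dabbbd'): parent n13 fail=19; on 'd' 19 → fail=20;  out {3}∪{2,5}={2,3,5}

Run:
pos 0 'a': at 15
pos 1 'a': at 16  emit P4@[0:1]
pos 2 'b': at 17 ·f
pos 3 'b': at 18
pos 4 'b': at 19
pos 5 'd': at 20  emit P2@[5:5],P5@[1:5]
pos 6 'c': at 2 ·f
pos 7 'b': at 0 ·f
pos 8 'a': at 15
pos 9 'a': at 16  emit P4@[8:9]
pos 10 'd': at 1 ·f  emit P2@[10:10]
pos 11 'a': at 10
pos 12 'b': at 11
pos 13 'b': at 12
pos 14 'b': at 13
pos 15 'd': at 14  emit P2@[15:15],P3@[10:15],P5@[11:15]
pos 16 'a': at 10 ·f
pos 17 'a': at 16 ·f  emit P4@[16:17]
pos 18 'a': at 16 ·f  emit P4@[17:18]
pos 19 'c': at 7 ·f
pos 20 'c': at 8
pos 21 'c': at 8 ·f
pos 22 'd': at 9  emit P1@[20:22],P2@[22:22]
pos 23 'd': at 1 ·f  emit P2@[23:23]
pos 24 'd': at 1 ·f  emit P2@[24:24]
pos 25 'c': at 2
pos 26 'd': at 3  emit P2@[26:26]
pos 27 'd': at 4  emit P2@[27:27]
pos 28 'a': at 5
pos 29 'd': at 6  emit P0@[24:29],P2@[29:29]
pos 30 'd': at 1 ·f  emit P2@[30:30]
pos 31 'a': at 10
pos 32 'b': at 11
pos 33 'a': at 15 ·f
pos 34 'd': at 1 ·f  emit P2@[34:34]
pos 35 'c': at 2
pos 36 'a': at 15 ·f
pos 37 'b': at 17
pos 38 'b': at 18
pos 39 'b': at 19
pos 40 'd': at 20  emit P2@[40:40],P5@[36:40]
pos 41 'a': at 10 ·f
pos 42 'b': at 11
pos 43 'b': at 12
pos 44 'b': at 13
pos 45 'd': at 14  emit P2@[45:45],P3@[40:45],P5@[41:45]
pos 46 'd': at 1 ·f  emit P2@[46:46]
pos 47 'a': at 10
pos 48 'a': at 16 ·f  emit P4@[47:48]
pos 49 'c': at 7 ·f
pos 50 'd': at 1 ·f  emit P2@[50:50]
pos 51 'a': at 10
pos 52 'b': at 11
pos 53 'b': at 12
pos 54 'b': at 13
pos 55 'd': at 14  emit P2@[55:55],P3@[50:55],P5@[51:55]
pos 56 'd': at 1 ·f  emit P2@[56:56]
pos 57 'a': at 10
pos 58 'b': at 11
pos 59 'b': at 12
pos 60 'b': at 13
pos 61 'd': at 14  emit P2@[61:61],P3@[56:61],P5@[57:61]
pos 62 'a': at 10 ·f
pos 63 'd': at 1 ·f  emit P2@[63:63]
pos 64 'a': at 10
pos 65 'a': at 16 ·f  emit P4@[64:65]
pos 66 'a': at 16 ·f  emit P4@[65:66]
pos 67 'b': at 17 ·f
pos 68 'a': at 15 ·f
pos 69 'a': at 16  emit P4@[68:69]
pos 70 'd': at 1 ·f  emit P2@[70:70]
pos 71 'c': at 2

Matches: [[1,4],[5,2],[5,5],[9,4],[10,2],[15,2],[15,3],[15,5],[17,4],[18,4],[22,1],[22,2],[23,2],[24,2],[26,2],[27,2],[29,0],[29,2],[30,2],[34,2],[40,2],[40,5],[45,2],[45,3],[45,5],[46,2],[48,4],[50,2],[55,2],[55,3],[55,5],[56,2],[61,2],[61,3],[61,5],[63,2],[65,4],[66,4],[69,4],[70,2]]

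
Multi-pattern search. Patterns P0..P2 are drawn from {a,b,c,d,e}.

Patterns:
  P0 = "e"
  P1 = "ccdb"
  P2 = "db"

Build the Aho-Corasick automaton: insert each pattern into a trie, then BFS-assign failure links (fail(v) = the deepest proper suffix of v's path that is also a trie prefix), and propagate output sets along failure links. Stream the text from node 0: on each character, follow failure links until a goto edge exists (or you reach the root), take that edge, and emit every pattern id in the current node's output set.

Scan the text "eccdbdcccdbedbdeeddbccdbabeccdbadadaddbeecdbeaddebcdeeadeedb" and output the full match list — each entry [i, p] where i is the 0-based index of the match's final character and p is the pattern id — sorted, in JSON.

Construct AC machine:
Trie nodes:
  0='ε' goto c→2 d→6 e→1
  1='e' goto ·  [P0 ends]
  2='c' goto c→3
  3='cc' goto d→4
  4='ccd' goto b→5
  5='ccdb' goto ·  [P1 ends]
  6='d' goto b→7
  7='db' goto ·  [P2 ends]

Failure links (BFS by depth):
  n1('e'): parent n0 fail=0; on 'e' 0 → fail=0;  out {0}∪∅={0}
  n2('c'): parent n0 fail=0; on 'c' 0 → fail=0;  out ∅∪∅=∅
  n6('d'): parent n0 fail=0; on 'd' 0 → fail=0;  out ∅∪∅=∅
  n3('cc'): parent n2 fail=0; on 'c' 0 → fail=2;  out ∅∪∅=∅
  n7('db'): parent n6 fail=0; on 'b' 0 → fail=0;  out {2}∪∅={2}
  n4('ccd'): parent n3 fail=2; on 'd' 2→0 → fail=6;  out ∅∪∅=∅
  n5('ccdb'): parent n4 fail=6; on 'b' 6 → fail=7;  out {1}∪{2}={1,2}

Scan:
i=0 'e': node 0→1  ** P0@[0:0]
i=1 'c': node 1→2 (fail-walked)
i=2 'c': node 2→3
i=3 'd': node 3→4
i=4 'b': node 4→5  ** P1@[1:4],P2@[3:4]
i=5 'd': node 5→6 (fail-walked)
i=6 'c': node 6→2 (fail-walked)
i=7 'c': node 2→3
i=8 'c': node 3→3 (fail-walked)
i=9 'd': node 3→4
i=10 'b': node 4→5  ** P1@[7:10],P2@[9:10]
i=11 'e': node 5→1 (fail-walked)  ** P0@[11:11]
i=12 'd': node 1→6 (fail-walked)
i=13 'b': node 6→7  ** P2@[12:13]
i=14 'd': node 7→6 (fail-walked)
i=15 'e': node 6→1 (fail-walked)  ** P0@[15:15]
i=16 'e': node 1→1 (fail-walked)  ** P0@[16:16]
i=17 'd': node 1→6 (fail-walked)
i=18 'd': node 6→6 (fail-walked)
i=19 'b': node 6→7  ** P2@[18:19]
i=20 'c': node 7→2 (fail-walked)
i=21 'c': node 2→3
i=22 'd': node 3→4
i=23 'b': node 4→5  ** P1@[20:23],P2@[22:23]
i=24 'a': node 5→0 (fail-walked)
i=25 'b': node 0→0
i=26 'e': node 0→1  ** P0@[26:26]
i=27 'c': node 1→2 (fail-walked)
i=28 'c': node 2→3
i=29 'd': node 3→4
i=30 'b': node 4→5  ** P1@[27:30],P2@[29:30]
i=31 'a': node 5→0 (fail-walked)
i=32 'd': node 0→6
i=33 'a': node 6→0 (fail-walked)
i=34 'd': node 0→6
i=35 'a': node 6→0 (fail-walked)
i=36 'd': node 0→6
i=37 'd': node 6→6 (fail-walked)
i=38 'b': node 6→7  ** P2@[37:38]
i=39 'e': node 7→1 (fail-walked)  ** P0@[39:39]
i=40 'e': node 1→1 (fail-walked)  ** P0@[40:40]
i=41 'c': node 1→2 (fail-walked)
i=42 'd': node 2→6 (fail-walked)
i=43 'b': node 6→7  ** P2@[42:43]
i=44 'e': node 7→1 (fail-walked)  ** P0@[44:44]
i=45 'a': node 1→0 (fail-walked)
i=46 'd': node 0→6
i=47 'd': node 6→6 (fail-walked)
i=48 'e': node 6→1 (fail-walked)  ** P0@[48:48]
i=49 'b': node 1→0 (fail-walked)
i=50 'c': node 0→2
i=51 'd': node 2→6 (fail-walked)
i=52 'e': node 6→1 (fail-walked)  ** P0@[52:52]
i=53 'e': node 1→1 (fail-walked)  ** P0@[53:53]
i=54 'a': node 1→0 (fail-walked)
i=55 'd': node 0→6
i=56 'e': node 6→1 (fail-walked)  ** P0@[56:56]
i=57 'e': node 1→1 (fail-walked)  ** P0@[57:57]
i=58 'd': node 1→6 (fail-walked)
i=59 'b': node 6→7  ** P2@[58:59]

Matches: [[0,0],[4,1],[4,2],[10,1],[10,2],[11,0],[13,2],[15,0],[16,0],[19,2],[23,1],[23,2],[26,0],[30,1],[30,2],[38,2],[39,0],[40,0],[43,2],[44,0],[48,0],[52,0],[53,0],[56,0],[57,0],[59,2]]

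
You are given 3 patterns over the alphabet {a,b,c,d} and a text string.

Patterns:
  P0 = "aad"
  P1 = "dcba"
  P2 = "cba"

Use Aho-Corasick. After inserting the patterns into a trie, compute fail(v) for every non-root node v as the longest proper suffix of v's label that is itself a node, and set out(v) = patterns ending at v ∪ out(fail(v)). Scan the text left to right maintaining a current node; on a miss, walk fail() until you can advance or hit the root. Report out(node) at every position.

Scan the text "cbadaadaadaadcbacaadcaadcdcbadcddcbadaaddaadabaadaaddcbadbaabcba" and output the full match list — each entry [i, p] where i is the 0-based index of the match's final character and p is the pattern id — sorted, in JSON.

Build:
Trie nodes:
  0='ε' goto a→1 c→8 d→4
  1='a' goto a→2
  2='aa' goto d→3
  3='aad' goto ·  ←P0
  4='d' goto c→5
  5='dc' goto b→6
  6='dcb' goto a→7
  7='dcba' goto ·  ←P1
  8='c' goto b→9
  9='cb' goto a→10
  10='cba' goto ·  ←P2

Failure links (BFS by depth):
  fail(1) 'a': from fail(0)=0 chase 'a': 0 ⇒ 0;  out=∅∪out(0)=∅
  fail(4) 'd': from fail(0)=0 chase 'd': 0 ⇒ 0;  out=∅∪out(0)=∅
  fail(8) 'c': from fail(0)=0 chase 'c': 0 ⇒ 0;  out=∅∪out(0)=∅
  fail(2) 'aa': from fail(1)=0 chase 'a': 0 ⇒ 1;  out=∅∪out(1)=∅
  fail(5) 'dc': from fail(4)=0 chase 'c': 0 ⇒ 8;  out=∅∪out(8)=∅
  fail(9) 'cb': from fail(8)=0 chase 'b': 0 ⇒ 0;  out=∅∪out(0)=∅
  fail(3) 'aad': from fail(2)=1 chase 'd': 1→0 ⇒ 4;  out={0}∪out(4)={0}
  fail(6) 'dcb': from fail(5)=8 chase 'b': 8 ⇒ 9;  out=∅∪out(9)=∅
  fail(10) 'cba': from fail(9)=0 chase 'a': 0 ⇒ 1;  out={2}∪out(1)={2}
  fail(7) 'dcba': from fail(6)=9 chase 'a': 9 ⇒ 10;  out={1}∪out(10)={1,2}

Scan:
pos 0 'c': at 8
pos 1 'b': at 9
pos 2 'a': at 10  → match P2@[0:2]
pos 3 'd': at 4 ·f
pos 4 'a': at 1 ·f
pos 5 'a': at 2
pos 6 'd': at 3  → match P0@[4:6]
pos 7 'a': at 1 ·f
pos 8 'a': at 2
pos 9 'd': at 3  → match P0@[7:9]
pos 10 'a': at 1 ·f
pos 11 'a': at 2
pos 12 'd': at 3  → match P0@[10:12]
pos 13 'c': at 5 ·f
pos 14 'b': at 6
pos 15 'a': at 7  → match P1@[12:15],P2@[13:15]
pos 16 'c': at 8 ·f
pos 17 'a': at 1 ·f
pos 18 'a': at 2
pos 19 'd': at 3  → match P0@[17:19]
pos 20 'c': at 5 ·f
pos 21 'a': at 1 ·f
pos 22 'a': at 2
pos 23 'd': at 3  → match P0@[21:23]
pos 24 'c': at 5 ·f
pos 25 'd': at 4 ·f
pos 26 'c': at 5
pos 27 'b': at 6
pos 28 'a': at 7  → match P1@[25:28],P2@[26:28]
pos 29 'd': at 4 ·f
pos 30 'c': at 5
pos 31 'd': at 4 ·f
pos 32 'd': at 4 ·f
pos 33 'c': at 5
pos 34 'b': at 6
pos 35 'a': at 7  → match P1@[32:35],P2@[33:35]
pos 36 'd': at 4 ·f
pos 37 'a': at 1 ·f
pos 38 'a': at 2
pos 39 'd': at 3  → match P0@[37:39]
pos 40 'd': at 4 ·f
pos 41 'a': at 1 ·f
pos 42 'a': at 2
pos 43 'd': at 3  → match P0@[41:43]
pos 44 'a': at 1 ·f
pos 45 'b': at 0 ·f
pos 46 'a': at 1
pos 47 'a': at 2
pos 48 'd': at 3  → match P0@[46:48]
pos 49 'a': at 1 ·f
pos 50 'a': at 2
pos 51 'd': at 3  → match P0@[49:51]
pos 52 'd': at 4 ·f
pos 53 'c': at 5
pos 54 'b': at 6
pos 55 'a': at 7  → match P1@[52:55],P2@[53:55]
pos 56 'd': at 4 ·f
pos 57 'b': at 0 ·f
pos 58 'a': at 1
pos 59 'a': at 2
pos 60 'b': at 0 ·f
pos 61 'c': at 8
pos 62 'b': at 9
pos 63 'a': at 10  → match P2@[61:63]

All matches (sorted): [[2,2],[6,0],[9,0],[12,0],[15,1],[15,2],[19,0],[23,0],[28,1],[28,2],[35,1],[35,2],[39,0],[43,0],[48,0],[51,0],[55,1],[55,2],[63,2]]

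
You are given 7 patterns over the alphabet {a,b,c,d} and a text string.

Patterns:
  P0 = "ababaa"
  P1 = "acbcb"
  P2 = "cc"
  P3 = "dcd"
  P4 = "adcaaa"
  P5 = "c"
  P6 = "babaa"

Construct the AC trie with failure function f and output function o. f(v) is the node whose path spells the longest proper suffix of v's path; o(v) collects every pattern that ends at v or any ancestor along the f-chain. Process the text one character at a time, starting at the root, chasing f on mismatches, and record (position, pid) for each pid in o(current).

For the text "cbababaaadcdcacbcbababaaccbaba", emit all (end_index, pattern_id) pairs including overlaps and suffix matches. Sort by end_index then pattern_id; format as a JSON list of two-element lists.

Build automaton:
Trie (insert patterns):
  0='ε' goto a→1 b→21 c→11 d→13
  1='a' goto b→2 c→7 d→16
  2='ab' goto a→3
  3='aba' goto b→4
  4='abab' goto a→5
  5='ababa' goto a→6
  6='ababaa' goto ·  ←P0
  7='ac' goto b→8
  8='acb' goto c→9
  9='acbc' goto b→10
  10='acbcb' goto ·  ←P1
  11='c' goto c→12  ←P5
  12='cc' goto ·  ←P2
  13='d' goto c→14
  14='dc' goto d→15
  15='dcd' goto ·  ←P3
  16='ad' goto c→17
  17='adc' goto a→18
  18='adca' goto a→19
  19='adcaa' goto a→20
  20='adcaaa' goto ·  ←P4
  21='b' goto a→22
  22='ba' goto b→23
  23='bab' goto a→24
  24='baba' goto a→25
  25='babaa' goto ·  ←P6

BFS fail/out derivation:
  n1('a'): parent n0 fail=0; on 'a' 0 → fail=0;  out ∅∪∅=∅
  n11('c'): parent n0 fail=0; on 'c' 0 → fail=0;  out {5}∪∅={5}
  n13('d'): parent n0 fail=0; on 'd' 0 → fail=0;  out ∅∪∅=∅
  n21('b'): parent n0 fail=0; on 'b' 0 → fail=0;  out ∅∪∅=∅
  n2('ab'): parent n1 fail=0; on 'b' 0 → fail=21;  out ∅∪∅=∅
  n7('ac'): parent n1 fail=0; on 'c' 0 → fail=11;  out ∅∪{5}={5}
  n12('cc'): parent n11 fail=0; on 'c' 0 → fail=11;  out {2}∪{5}={2,5}
  n14('dc'): parent n13 fail=0; on 'c' 0 → fail=11;  out ∅∪{5}={5}
  n16('ad'): parent n1 fail=0; on 'd' 0 → fail=13;  out ∅∪∅=∅
  n22('ba'): parent n21 fail=0; on 'a' 0 → fail=1;  out ∅∪∅=∅
  n3('aba'): parent n2 fail=21; on 'a' 21 → fail=22;  out ∅∪∅=∅
  n8('acb'): parent n7 fail=11; on 'b' 11→0 → fail=21;  out ∅∪∅=∅
  n15('dcd'): parent n14 fail=11; on 'd' 11→0 → fail=13;  out {3}∪∅={3}
  n17('adc'): parent n16 fail=13; on 'c' 13 → fail=14;  out ∅∪{5}={5}
  n23('bab'): parent n22 fail=1; on 'b' 1 → fail=2;  out ∅∪∅=∅
  n4('abab'): parent n3 fail=22; on 'b' 22 → fail=23;  out ∅∪∅=∅
  n9('acbc'): parent n8 fail=21; on 'c' 21→0 → fail=11;  out ∅∪{5}={5}
  n18('adca'): parent n17 fail=14; on 'a' 14→11→0 → fail=1;  out ∅∪∅=∅
  n24('baba'): parent n23 fail=2; on 'a' 2 → fail=3;  out ∅∪∅=∅
  n5('ababa'): parent n4 fail=23; on 'a' 23 → fail=24;  out ∅∪∅=∅
  n10('acbcb'): parent n9 fail=11; on 'b' 11→0 → fail=21;  out {1}∪∅={1}
  n19('adcaa'): parent n18 fail=1; on 'a' 1→0 → fail=1;  out ∅∪∅=∅
  n25('babaa'): parent n24 fail=3; on 'a' 3→22→1→0 → fail=1;  out {6}∪∅={6}
  n6('ababaa'): parent n5 fail=24; on 'a' 24 → fail=25;  out {0}∪{6}={0,6}
  n20('adcaaa'): parent n19 fail=1; on 'a' 1→0 → fail=1;  out {4}∪∅={4}

Run:
pos 0 'c': at 11  ** P5@[0:0]
pos 1 'b': at 21 (fail-walked)
pos 2 'a': at 22
pos 3 'b': at 23
pos 4 'a': at 24
pos 5 'b': at 4 (fail-walked)
pos 6 'a': at 5
pos 7 'a': at 6  ** P0@[2:7],P6@[3:7]
pos 8 'a': at 1 (fail-walked)
pos 9 'd': at 16
pos 10 'c': at 17  ** P5@[10:10]
pos 11 'd': at 15 (fail-walked)  ** P3@[9:11]
pos 12 'c': at 14 (fail-walked)  ** P5@[12:12]
pos 13 'a': at 1 (fail-walked)
pos 14 'c': at 7  ** P5@[14:14]
pos 15 'b': at 8
pos 16 'c': at 9  ** P5@[16:16]
pos 17 'b': at 10  ** P1@[13:17]
pos 18 'a': at 22 (fail-walked)
pos 19 'b': at 23
pos 20 'a': at 24
pos 21 'b': at 4 (fail-walked)
pos 22 'a': at 5
pos 23 'a': at 6  ** P0@[18:23],P6@[19:23]
pos 24 'c': at 7 (fail-walked)  ** P5@[24:24]
pos 25 'c': at 12 (fail-walked)  ** P2@[24:25],P5@[25:25]
pos 26 'b': at 21 (fail-walked)
pos 27 'a': at 22
pos 28 'b': at 23
pos 29 'a': at 24

Matches: [[0,5],[7,0],[7,6],[10,5],[11,3],[12,5],[14,5],[16,5],[17,1],[23,0],[23,6],[24,5],[25,2],[25,5]]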